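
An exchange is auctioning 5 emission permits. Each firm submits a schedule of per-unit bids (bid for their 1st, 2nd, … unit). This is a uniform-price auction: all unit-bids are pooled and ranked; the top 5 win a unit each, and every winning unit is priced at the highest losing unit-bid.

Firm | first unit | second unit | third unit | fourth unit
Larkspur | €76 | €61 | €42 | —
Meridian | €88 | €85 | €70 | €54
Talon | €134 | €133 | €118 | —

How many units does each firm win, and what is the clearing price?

Meridian 2, Talon 3; clearing price €76

Pooled unit-bids ranked (top 5): 134 (Talon-1), 133 (Talon-2), 118 (Talon-3), 88 (Meridian-1), 85 (Meridian-2)
First bid not allocated: €76.
Allocation: Meridian 2, Talon 3.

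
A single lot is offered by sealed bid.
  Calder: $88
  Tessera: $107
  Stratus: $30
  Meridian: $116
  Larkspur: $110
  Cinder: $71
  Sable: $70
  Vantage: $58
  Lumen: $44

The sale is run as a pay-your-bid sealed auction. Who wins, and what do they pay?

Bids in order: 116 (Meridian) > 110 (Larkspur) > 107 (Tessera) > 88 (Calder) > 71 (Cinder) > 70 (Sable) > …
Meridian has the highest bid and pays exactly that: $116.

Meridian pays $116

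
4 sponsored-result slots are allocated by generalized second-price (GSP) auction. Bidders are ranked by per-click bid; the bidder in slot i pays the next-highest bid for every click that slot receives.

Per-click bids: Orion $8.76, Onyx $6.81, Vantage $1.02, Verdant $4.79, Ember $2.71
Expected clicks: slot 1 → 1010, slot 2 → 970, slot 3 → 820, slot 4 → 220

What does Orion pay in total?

Orion pays $6878.10

Per-click bids in order: $8.76 (Orion) > $6.81 (Onyx) > $4.79 (Verdant) > $2.71 (Ember) > $1.02 (Vantage)
Orion holds slot 1 → pays next bid $6.81 × 1010 clicks = $6878.10.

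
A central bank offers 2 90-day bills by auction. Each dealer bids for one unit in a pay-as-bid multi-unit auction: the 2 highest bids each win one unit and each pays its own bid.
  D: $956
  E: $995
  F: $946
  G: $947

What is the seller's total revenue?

Total revenue: $1,951

Sorting: 995 (E), 956 (D), 947 (G), 946 (F)
Top 2: E, D.
Total revenue = 995 + 956 = $1,951.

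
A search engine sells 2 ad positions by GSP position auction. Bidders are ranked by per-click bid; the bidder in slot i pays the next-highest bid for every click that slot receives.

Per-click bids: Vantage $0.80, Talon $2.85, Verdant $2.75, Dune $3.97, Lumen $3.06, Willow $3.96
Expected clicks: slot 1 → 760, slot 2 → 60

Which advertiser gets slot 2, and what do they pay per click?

Willow; $3.06 per click

Per-click bids in order: $3.97 (Dune) > $3.96 (Willow) > $3.06 (Lumen) > …
Slot 2 goes to the second-ranked bidder, Willow, who pays the next bid down: $3.06/click.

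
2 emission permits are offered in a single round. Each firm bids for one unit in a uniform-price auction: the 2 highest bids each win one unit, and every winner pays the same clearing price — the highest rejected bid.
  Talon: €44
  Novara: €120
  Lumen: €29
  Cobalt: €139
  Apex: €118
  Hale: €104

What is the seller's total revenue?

Sorting: 139 (Cobalt), 120 (Novara), 118 (Apex), 104 (Hale), …
Winners (2 units): Cobalt, Novara.
Clearing price = highest rejected bid = €118.
Total revenue = 2 × €118 = €236.

Total revenue: €236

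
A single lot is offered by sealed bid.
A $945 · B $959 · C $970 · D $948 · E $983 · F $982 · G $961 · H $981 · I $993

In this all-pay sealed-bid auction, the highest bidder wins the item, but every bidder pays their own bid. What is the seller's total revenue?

All-pay sealed-bid auction: the highest bidder wins the item, but every bidder pays their own bid.
Bids in order: 993 (I) > 983 (E) > 982 (F) > 981 (H) > 970 (C) > 961 (G) > …
Every bidder forfeits their bid regardless of winning.
Revenue = 945 + 959 + 970 + 948 + 983 + 982 + 961 + 981 + 993 = $8,722.

Total revenue: $8,722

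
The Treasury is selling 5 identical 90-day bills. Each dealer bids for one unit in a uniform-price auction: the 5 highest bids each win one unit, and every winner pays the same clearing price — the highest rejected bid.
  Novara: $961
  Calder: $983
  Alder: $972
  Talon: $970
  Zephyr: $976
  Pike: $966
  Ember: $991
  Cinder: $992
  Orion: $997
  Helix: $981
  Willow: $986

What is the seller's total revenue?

Total revenue: $4,905

Bids ranked high→low: 997 (Orion), 992 (Cinder), 991 (Ember), 986 (Willow), 983 (Calder), 981 (Helix), 976 (Zephyr), …
Winners (5 units): Orion, Cinder, Ember, Willow, Calder.
Highest unsuccessful bid: $981 → clearing price.
Total revenue = 5 × $981 = $4,905.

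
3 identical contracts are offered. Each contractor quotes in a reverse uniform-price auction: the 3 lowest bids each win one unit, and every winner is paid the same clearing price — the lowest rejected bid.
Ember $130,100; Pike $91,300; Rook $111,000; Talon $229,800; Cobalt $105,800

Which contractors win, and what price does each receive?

Pike, Cobalt, Rook; each is paid $130,100

Bids ranked low→high: 91,300 (Pike), 105,800 (Cobalt), 111,000 (Rook), 130,100 (Ember), 229,800 (Talon)
The 3 lowest are Pike, Cobalt, Rook.
Clearing price = lowest rejected bid = $130,100.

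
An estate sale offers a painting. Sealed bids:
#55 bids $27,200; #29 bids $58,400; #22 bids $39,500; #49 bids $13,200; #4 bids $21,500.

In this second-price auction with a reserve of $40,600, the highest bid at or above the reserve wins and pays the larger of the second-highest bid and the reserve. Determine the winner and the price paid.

#29 pays $40,600

Rule: the highest bid at or above the reserve wins and pays the larger of the second-highest bid and the reserve.
Sorting bids: 58,400 (#29) > 39,500 (#22) > 27,200 (#55) > 21,500 (#4) > 13,200 (#49)
#29 has the top bid at or above the reserve ($58,400).
max(second-highest $39,500, reserve $40,600) = $40,600.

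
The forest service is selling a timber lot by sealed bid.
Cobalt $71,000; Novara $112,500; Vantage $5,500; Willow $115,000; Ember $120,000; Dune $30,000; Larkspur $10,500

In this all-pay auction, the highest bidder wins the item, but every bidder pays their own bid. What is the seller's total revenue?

Rule: the highest bidder wins the item, but every bidder pays their own bid.
Bids in order: 120,000 (Ember) > 115,000 (Willow) > 112,500 (Novara) > 71,000 (Cobalt) > 30,000 (Dune) > 10,500 (Larkspur) > …
Every bidder forfeits their bid regardless of winning.
Revenue = 71,000 + 112,500 + 5,500 + 115,000 + 120,000 + 30,000 + 10,500 = $464,500.

Total revenue: $464,500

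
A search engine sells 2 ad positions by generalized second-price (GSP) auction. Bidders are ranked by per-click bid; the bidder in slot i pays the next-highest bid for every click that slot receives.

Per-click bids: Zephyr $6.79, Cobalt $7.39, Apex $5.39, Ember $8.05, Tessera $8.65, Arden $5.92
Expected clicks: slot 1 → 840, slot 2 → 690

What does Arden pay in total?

Ranked by bid: $8.65 (Tessera) > $8.05 (Ember) > $7.39 (Cobalt) > …
Arden ranks below slot 2 → no slot, pays nothing.

Arden pays $0.00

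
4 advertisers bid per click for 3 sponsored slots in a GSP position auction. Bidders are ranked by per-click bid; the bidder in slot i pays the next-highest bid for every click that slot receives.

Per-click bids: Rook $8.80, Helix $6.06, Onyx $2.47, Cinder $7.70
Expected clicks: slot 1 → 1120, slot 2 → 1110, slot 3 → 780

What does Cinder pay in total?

Cinder pays $6726.60

Sorting advertisers: $8.80 (Rook) > $7.70 (Cinder) > $6.06 (Helix) > $2.47 (Onyx)
Cinder holds slot 2 → pays next bid $6.06 × 1110 clicks = $6726.60.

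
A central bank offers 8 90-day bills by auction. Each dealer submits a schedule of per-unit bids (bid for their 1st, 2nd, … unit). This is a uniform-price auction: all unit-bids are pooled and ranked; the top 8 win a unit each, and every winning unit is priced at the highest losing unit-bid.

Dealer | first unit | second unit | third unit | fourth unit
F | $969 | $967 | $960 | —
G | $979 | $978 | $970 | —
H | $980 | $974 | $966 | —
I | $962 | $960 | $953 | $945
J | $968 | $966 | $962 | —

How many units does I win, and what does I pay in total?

Pooled unit-bids ranked (top 8): 980 (H-1), 979 (G-1), 978 (G-2), 974 (H-2), 970 (G-3), 969 (F-1), 968 (J-1), 967 (F-2)
Highest rejected unit-bid = $966.
I wins 0 unit(s) at $966 each.

I: 0 units, pays $0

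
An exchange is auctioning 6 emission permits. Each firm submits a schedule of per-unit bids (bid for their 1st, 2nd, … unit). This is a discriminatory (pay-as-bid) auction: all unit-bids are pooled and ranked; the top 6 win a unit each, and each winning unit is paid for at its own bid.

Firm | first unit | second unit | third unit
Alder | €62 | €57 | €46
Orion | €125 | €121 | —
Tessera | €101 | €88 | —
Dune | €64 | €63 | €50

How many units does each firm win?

Dune 2, Orion 2, Tessera 2

Pooled unit-bids ranked (top 6): 125 (Orion-1), 121 (Orion-2), 101 (Tessera-1), 88 (Tessera-2), 64 (Dune-1), 63 (Dune-2)
Next rejected bid: €62 (not a price — pay-as-bid).
Allocation: Dune 2, Orion 2, Tessera 2.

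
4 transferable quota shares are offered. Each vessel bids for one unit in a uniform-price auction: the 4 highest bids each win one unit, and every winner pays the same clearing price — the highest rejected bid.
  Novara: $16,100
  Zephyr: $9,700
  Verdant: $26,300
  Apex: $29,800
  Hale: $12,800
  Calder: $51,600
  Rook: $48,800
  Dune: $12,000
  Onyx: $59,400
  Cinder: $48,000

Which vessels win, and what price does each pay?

Ordering the bids: 59,400 (Onyx), 51,600 (Calder), 48,800 (Rook), 48,000 (Cinder), 29,800 (Apex), 26,300 (Verdant), …
Top 4: Onyx, Calder, Rook, Cinder.
First losing bid is Apex's $29,800, which sets the uniform price.

Onyx, Calder, Rook, Cinder; each pays $29,800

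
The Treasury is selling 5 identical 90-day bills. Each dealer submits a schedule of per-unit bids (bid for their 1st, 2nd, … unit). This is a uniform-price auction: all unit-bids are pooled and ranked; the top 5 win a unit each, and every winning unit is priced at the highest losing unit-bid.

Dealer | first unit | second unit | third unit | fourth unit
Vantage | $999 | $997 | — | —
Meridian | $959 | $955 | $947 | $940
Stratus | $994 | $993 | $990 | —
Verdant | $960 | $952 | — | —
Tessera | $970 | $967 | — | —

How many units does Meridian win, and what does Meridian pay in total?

Meridian: 0 units, pays $0

All unit-bids, highest first — top 5: 999 (Vantage-1), 997 (Vantage-2), 994 (Stratus-1), 993 (Stratus-2), 990 (Stratus-3)
First bid not allocated: $970.
Meridian wins 0 unit(s) at $970 each.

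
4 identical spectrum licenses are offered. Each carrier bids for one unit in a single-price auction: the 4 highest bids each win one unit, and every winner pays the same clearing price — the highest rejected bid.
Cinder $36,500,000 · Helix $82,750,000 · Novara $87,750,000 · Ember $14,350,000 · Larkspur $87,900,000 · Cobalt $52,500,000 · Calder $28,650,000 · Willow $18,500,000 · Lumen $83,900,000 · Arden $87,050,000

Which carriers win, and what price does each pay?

Larkspur, Novara, Arden, Lumen; each pays $82,750,000

Bids ranked high→low: 87,900,000 (Larkspur), 87,750,000 (Novara), 87,050,000 (Arden), 83,900,000 (Lumen), 82,750,000 (Helix), 52,500,000 (Cobalt), …
The 4 highest are Larkspur, Novara, Arden, Lumen.
Clearing price = highest rejected bid = $82,750,000.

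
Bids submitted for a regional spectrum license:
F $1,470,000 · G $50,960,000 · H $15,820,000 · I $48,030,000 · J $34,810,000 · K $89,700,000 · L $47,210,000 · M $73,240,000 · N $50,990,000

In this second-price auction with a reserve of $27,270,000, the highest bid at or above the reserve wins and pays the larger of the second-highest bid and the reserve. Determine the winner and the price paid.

K pays $73,240,000

Sorting bids: 89,700,000 (K) > 73,240,000 (M) > 50,990,000 (N) > 50,960,000 (G) > 48,030,000 (I) > 47,210,000 (L) > …
Highest eligible bid: K at $89,700,000.
Second-highest bid $73,240,000 exceeds the reserve $27,270,000 → payment $73,240,000.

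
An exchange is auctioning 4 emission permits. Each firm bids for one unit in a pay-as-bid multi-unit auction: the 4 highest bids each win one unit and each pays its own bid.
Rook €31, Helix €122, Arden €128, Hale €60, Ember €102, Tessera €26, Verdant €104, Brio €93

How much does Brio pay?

Brio pays €0

Sorting: 128 (Arden), 122 (Helix), 104 (Verdant), 102 (Ember), 93 (Brio), 60 (Hale), …
Top 4: Arden, Helix, Verdant, Ember.
Brio does not win → €0.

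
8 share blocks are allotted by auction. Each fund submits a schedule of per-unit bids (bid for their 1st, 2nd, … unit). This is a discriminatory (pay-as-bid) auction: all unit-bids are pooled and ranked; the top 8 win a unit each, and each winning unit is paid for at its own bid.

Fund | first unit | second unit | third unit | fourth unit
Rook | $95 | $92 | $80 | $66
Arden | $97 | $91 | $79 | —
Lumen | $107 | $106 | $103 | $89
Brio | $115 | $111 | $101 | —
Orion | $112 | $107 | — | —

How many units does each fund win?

Brio 3, Lumen 3, Orion 2

All unit-bids, highest first — top 8: 115 (Brio-1), 112 (Orion-1), 111 (Brio-2), 107 (Lumen-1), 107 (Orion-2), 106 (Lumen-2), 103 (Lumen-3), 101 (Brio-3)
Next rejected bid: $97 (not a price — pay-as-bid).
Allocation: Brio 3, Lumen 3, Orion 2.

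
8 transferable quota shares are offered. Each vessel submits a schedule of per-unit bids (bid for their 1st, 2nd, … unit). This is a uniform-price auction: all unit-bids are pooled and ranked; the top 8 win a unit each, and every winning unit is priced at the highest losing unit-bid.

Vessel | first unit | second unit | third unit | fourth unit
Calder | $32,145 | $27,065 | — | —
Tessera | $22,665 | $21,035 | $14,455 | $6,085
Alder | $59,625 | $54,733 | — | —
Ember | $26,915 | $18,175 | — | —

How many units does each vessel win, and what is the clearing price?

Alder 2, Calder 2, Ember 2, Tessera 2; clearing price $14,455

All unit-bids, highest first — top 8: 59,625 (Alder-1), 54,733 (Alder-2), 32,145 (Calder-1), 27,065 (Calder-2), 26,915 (Ember-1), 22,665 (Tessera-1), 21,035 (Tessera-2), 18,175 (Ember-2)
First bid not allocated: $14,455.
Allocation: Alder 2, Calder 2, Ember 2, Tessera 2.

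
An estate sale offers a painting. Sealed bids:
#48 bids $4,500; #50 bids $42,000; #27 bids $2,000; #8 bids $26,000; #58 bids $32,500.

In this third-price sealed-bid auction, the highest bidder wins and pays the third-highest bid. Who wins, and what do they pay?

#50 pays $26,000

Third-price sealed-bid auction: the highest bidder wins and pays the third-highest bid.
Bids in order: 42,000 (#50) > 32,500 (#58) > 26,000 (#8) > 4,500 (#48) > 2,000 (#27)
#50 wins; payment is bid #3 in the ranking = $26,000.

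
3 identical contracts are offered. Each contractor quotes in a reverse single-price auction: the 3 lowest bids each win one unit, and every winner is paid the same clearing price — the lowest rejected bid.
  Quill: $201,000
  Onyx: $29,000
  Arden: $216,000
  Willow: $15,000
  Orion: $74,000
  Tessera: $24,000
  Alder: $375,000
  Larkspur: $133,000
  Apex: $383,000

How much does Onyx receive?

Onyx is paid $74,000

Sorting: 15,000 (Willow), 24,000 (Tessera), 29,000 (Onyx), 74,000 (Orion), 133,000 (Larkspur), …
Lowest 3: Willow, Tessera, Onyx.
Lowest unsuccessful bid: $74,000 → clearing price.
Onyx wins → is paid $74,000.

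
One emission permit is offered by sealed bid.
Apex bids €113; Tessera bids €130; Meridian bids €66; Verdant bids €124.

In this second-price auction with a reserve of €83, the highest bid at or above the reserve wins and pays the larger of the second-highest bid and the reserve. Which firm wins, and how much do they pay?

Sorting bids: 130 (Tessera) > 124 (Verdant) > 113 (Apex) > 66 (Meridian)
Tessera has the top bid at or above the reserve (€130).
Second-highest bid €124 exceeds the reserve €83 → payment €124.

Tessera pays €124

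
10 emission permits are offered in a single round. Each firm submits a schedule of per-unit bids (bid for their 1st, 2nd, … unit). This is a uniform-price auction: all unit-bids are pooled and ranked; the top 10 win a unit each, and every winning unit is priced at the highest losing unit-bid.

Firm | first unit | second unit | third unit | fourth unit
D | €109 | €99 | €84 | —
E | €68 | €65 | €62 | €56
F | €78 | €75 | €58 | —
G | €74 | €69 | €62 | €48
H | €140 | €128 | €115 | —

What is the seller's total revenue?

Merging the schedules and taking the best 10: 140 (H-1), 128 (H-2), 115 (H-3), 109 (D-1), 99 (D-2), 84 (D-3), 78 (F-1), 75 (F-2), 74 (G-1), 69 (G-2)
The (k+1)-th unit-bid is €68.
Allocation: D 3, F 2, G 2, H 3. Every unit priced at €68.
Revenue = 10 × 68 = €680.

Total revenue: €680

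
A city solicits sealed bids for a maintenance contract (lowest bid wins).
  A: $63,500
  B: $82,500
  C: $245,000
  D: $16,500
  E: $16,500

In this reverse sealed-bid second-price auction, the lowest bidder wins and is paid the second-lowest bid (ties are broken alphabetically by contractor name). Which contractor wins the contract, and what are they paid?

Rule: the lowest bidder wins and is paid the second-lowest bid.
Bids ranked: 16,500 (D) < 16,500 (E) < 63,500 (A) < 82,500 (B) < 245,000 (C)
D and E tie at $16,500; tie-break gives it to D.
D is lowest; is paid the second-lowest bid, $16,500.

D is paid $16,500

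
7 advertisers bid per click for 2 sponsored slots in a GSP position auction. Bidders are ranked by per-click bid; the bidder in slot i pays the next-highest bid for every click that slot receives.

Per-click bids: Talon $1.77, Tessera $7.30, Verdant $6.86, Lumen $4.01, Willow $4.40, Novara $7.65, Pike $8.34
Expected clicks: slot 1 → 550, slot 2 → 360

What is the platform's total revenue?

Total revenue: $6835.50

Sorting advertisers: $8.34 (Pike) > $7.65 (Novara) > $7.30 (Tessera) > …
Slot 1: Pike pays $7.65 × 550 = $4207.50
Slot 2: Novara pays $7.30 × 360 = $2628.00
Total = $6835.50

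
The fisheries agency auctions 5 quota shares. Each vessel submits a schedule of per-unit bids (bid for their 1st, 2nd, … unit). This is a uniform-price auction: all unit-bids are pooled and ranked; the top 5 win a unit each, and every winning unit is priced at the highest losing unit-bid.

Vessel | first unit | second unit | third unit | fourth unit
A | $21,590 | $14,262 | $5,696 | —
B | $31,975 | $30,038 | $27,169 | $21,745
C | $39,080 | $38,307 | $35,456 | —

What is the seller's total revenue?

Merging the schedules and taking the best 5: 39,080 (C-1), 38,307 (C-2), 35,456 (C-3), 31,975 (B-1), 30,038 (B-2)
Highest rejected unit-bid = $27,169.
Allocation: B 2, C 3. Every unit priced at $27,169.
Revenue = 5 × 27,169 = $135,845.

Total revenue: $135,845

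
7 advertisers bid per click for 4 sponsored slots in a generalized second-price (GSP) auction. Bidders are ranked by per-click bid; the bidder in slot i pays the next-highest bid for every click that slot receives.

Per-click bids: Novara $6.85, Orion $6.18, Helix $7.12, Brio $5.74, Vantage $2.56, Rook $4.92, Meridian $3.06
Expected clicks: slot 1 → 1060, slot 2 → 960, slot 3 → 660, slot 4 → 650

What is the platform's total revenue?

Sorting advertisers: $7.12 (Helix) > $6.85 (Novara) > $6.18 (Orion) > $5.74 (Brio) > $4.92 (Rook) > …
Slot 1: Helix pays $6.85 × 1060 = $7261.00
Slot 2: Novara pays $6.18 × 960 = $5932.80
Slot 3: Orion pays $5.74 × 660 = $3788.40
Slot 4: Brio pays $4.92 × 650 = $3198.00
Total = $20180.20

Total revenue: $20180.20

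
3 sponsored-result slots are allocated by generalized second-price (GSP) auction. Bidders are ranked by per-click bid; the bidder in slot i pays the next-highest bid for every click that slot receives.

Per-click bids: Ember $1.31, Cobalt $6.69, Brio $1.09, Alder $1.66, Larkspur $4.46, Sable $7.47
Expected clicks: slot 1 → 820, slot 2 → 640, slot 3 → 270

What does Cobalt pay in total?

Per-click bids in order: $7.47 (Sable) > $6.69 (Cobalt) > $4.46 (Larkspur) > $1.66 (Alder) > …
Cobalt holds slot 2 → pays next bid $4.46 × 640 clicks = $2854.40.

Cobalt pays $2854.40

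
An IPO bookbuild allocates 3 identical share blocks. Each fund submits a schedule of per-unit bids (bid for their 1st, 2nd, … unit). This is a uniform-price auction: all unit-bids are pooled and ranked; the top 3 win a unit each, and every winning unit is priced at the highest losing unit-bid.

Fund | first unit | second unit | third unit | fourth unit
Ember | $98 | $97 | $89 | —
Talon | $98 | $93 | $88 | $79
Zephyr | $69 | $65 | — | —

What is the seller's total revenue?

Merging the schedules and taking the best 3: 98 (Ember-1), 98 (Talon-1), 97 (Ember-2)
Highest rejected unit-bid = $93.
Allocation: Ember 2, Talon 1. Every unit priced at $93.
Revenue = 3 × 93 = $279.

Total revenue: $279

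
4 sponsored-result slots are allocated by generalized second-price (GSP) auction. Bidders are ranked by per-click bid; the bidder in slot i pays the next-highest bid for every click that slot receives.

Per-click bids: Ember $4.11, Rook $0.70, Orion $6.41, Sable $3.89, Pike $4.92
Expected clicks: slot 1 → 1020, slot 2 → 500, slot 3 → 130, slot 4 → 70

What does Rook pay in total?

Rook pays $0.00

Ranked by bid: $6.41 (Orion) > $4.92 (Pike) > $4.11 (Ember) > $3.89 (Sable) > $0.70 (Rook)
Rook ranks below slot 4 → no slot, pays nothing.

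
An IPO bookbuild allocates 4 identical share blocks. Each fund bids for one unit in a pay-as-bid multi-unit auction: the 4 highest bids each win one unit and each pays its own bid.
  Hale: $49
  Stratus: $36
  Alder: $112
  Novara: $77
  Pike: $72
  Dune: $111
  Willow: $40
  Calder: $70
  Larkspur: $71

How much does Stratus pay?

Stratus pays $0

Bids ranked high→low: 112 (Alder), 111 (Dune), 77 (Novara), 72 (Pike), 71 (Larkspur), 70 (Calder), …
Winners (4 units): Alder, Dune, Novara, Pike.
Stratus does not win → $0.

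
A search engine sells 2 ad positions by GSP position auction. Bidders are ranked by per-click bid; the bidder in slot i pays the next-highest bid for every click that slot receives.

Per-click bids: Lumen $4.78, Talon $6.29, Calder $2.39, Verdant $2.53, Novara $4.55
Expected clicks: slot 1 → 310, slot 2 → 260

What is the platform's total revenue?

Total revenue: $2664.80

Ranked by bid: $6.29 (Talon) > $4.78 (Lumen) > $4.55 (Novara) > …
Slot 1: Talon pays $4.78 × 310 = $1481.80
Slot 2: Lumen pays $4.55 × 260 = $1183.00
Total = $2664.80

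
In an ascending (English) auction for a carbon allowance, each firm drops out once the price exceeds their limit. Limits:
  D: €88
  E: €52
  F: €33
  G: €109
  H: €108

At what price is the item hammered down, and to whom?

Sorting limits: 109 (G) > 108 (H) > 88 (D) > 52 (E) > 33 (F)
Once the price passes €108, only G is left; the hammer falls at H's limit of €108.

G wins at €108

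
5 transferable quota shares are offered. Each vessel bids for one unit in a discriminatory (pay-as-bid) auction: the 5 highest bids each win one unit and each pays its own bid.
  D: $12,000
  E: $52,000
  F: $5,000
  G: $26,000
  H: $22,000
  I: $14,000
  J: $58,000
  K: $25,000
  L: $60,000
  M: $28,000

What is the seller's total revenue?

Total revenue: $224,000

Bids ranked high→low: 60,000 (L), 58,000 (J), 52,000 (E), 28,000 (M), 26,000 (G), 25,000 (K), 22,000 (H), …
Top 5: L, J, E, M, G.
Total revenue = 60,000 + 58,000 + 52,000 + 28,000 + 26,000 = $224,000.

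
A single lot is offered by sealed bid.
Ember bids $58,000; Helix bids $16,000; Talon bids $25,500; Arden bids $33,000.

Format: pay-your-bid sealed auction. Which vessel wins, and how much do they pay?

Bids ranked: 58,000 (Ember) > 33,000 (Arden) > 25,500 (Talon) > 16,000 (Helix)
Ember has the highest bid and pays exactly that: $58,000.

Ember pays $58,000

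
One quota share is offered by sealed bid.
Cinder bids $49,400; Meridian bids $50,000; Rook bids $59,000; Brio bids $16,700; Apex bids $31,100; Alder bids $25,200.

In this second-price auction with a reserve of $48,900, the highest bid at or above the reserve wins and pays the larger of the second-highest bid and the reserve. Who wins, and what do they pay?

Rook pays $50,000

Bids in order: 59,000 (Rook) > 50,000 (Meridian) > 49,400 (Cinder) > 31,100 (Apex) > 25,200 (Alder) > 16,700 (Brio)
Rook has the top bid at or above the reserve ($59,000).
Second-highest bid $50,000 exceeds the reserve $48,900 → payment $50,000.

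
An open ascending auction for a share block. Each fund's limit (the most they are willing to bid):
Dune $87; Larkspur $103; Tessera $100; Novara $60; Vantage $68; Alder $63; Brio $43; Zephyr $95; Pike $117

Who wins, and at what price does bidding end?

Pike wins at $103

Rule: the price rises until one bidder remains; the winner pays the price at which the last rival dropped out.
Sorting limits: 117 (Pike) > 103 (Larkspur) > 100 (Tessera) > 95 (Zephyr) > 87 (Dune) > 68 (Vantage) > …
Larkspur is the last rival to drop out, at $103; Pike remains and wins at that price.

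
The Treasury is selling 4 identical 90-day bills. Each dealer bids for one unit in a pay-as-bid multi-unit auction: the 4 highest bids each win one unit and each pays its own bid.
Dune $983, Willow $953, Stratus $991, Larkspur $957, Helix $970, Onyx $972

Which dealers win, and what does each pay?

Stratus $991, Dune $983, Onyx $972, Helix $970

Ordering the bids: 991 (Stratus), 983 (Dune), 972 (Onyx), 970 (Helix), 957 (Larkspur), 953 (Willow)
Top 4: Stratus, Dune, Onyx, Helix.
Each winner pays its own bid: Stratus $991, Dune $983, Onyx $972, Helix $970.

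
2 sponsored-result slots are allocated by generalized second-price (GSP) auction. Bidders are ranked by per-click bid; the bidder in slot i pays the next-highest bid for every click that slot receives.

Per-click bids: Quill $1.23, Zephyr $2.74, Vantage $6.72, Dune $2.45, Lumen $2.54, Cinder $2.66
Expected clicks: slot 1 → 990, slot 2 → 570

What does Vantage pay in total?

Vantage pays $2712.60

Per-click bids in order: $6.72 (Vantage) > $2.74 (Zephyr) > $2.66 (Cinder) > …
Vantage holds slot 1 → pays next bid $2.74 × 990 clicks = $2712.60.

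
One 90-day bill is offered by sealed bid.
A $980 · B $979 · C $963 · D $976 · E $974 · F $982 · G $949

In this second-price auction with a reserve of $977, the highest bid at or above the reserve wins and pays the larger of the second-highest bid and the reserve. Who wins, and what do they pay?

F pays $980

Second-price auction with a reserve of $977: the highest bid at or above the reserve wins and pays the larger of the second-highest bid and the reserve.
Sorting bids: 982 (F) > 980 (A) > 979 (B) > 976 (D) > 974 (E) > 963 (C) > …
F has the top bid at or above the reserve ($982).
Second-highest bid $980 exceeds the reserve $977 → payment $980.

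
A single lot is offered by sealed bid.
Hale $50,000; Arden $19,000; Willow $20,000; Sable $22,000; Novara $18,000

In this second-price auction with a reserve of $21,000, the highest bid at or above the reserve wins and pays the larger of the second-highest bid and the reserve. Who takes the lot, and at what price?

Rule: the highest bid at or above the reserve wins and pays the larger of the second-highest bid and the reserve.
Bids in order: 50,000 (Hale) > 22,000 (Sable) > 20,000 (Willow) > 19,000 (Arden) > 18,000 (Novara)
Hale has the top bid at or above the reserve ($50,000).
max(second-highest $22,000, reserve $21,000) = $22,000; the reserve does not bind.

Hale pays $22,000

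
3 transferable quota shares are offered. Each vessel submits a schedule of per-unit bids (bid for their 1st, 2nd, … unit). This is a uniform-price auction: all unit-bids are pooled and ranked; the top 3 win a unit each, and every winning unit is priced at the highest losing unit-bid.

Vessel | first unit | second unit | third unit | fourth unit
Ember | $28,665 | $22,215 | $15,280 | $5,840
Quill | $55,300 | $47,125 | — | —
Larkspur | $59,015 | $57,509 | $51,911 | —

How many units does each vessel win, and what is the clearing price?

Larkspur 2, Quill 1; clearing price $51,911

All unit-bids, highest first — top 3: 59,015 (Larkspur-1), 57,509 (Larkspur-2), 55,300 (Quill-1)
The (k+1)-th unit-bid is $51,911.
Allocation: Larkspur 2, Quill 1.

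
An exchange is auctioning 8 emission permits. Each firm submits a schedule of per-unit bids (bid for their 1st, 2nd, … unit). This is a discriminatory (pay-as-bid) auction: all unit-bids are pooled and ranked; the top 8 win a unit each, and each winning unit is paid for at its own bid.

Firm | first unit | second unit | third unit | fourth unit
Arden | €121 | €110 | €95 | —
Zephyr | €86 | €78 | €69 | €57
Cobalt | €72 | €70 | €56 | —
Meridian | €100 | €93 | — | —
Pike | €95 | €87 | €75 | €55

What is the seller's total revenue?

Total revenue: €787

Merging the schedules and taking the best 8: 121 (Arden-1), 110 (Arden-2), 100 (Meridian-1), 95 (Arden-3), 95 (Pike-1), 93 (Meridian-2), 87 (Pike-2), 86 (Zephyr-1)
Next rejected bid: €78 (not a price — pay-as-bid).
Each winning unit pays its own bid.
Revenue = 121 + 110 + 100 + 95 + 95 + 93 + 87 + 86 = €787.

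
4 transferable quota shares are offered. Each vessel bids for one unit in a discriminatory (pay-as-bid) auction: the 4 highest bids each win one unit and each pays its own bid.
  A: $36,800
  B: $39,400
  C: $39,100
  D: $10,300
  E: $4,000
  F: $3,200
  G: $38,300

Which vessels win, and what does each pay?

Sorting: 39,400 (B), 39,100 (C), 38,300 (G), 36,800 (A), 10,300 (D), 4,000 (E), …
Winners (4 units): B, C, G, A.
Each winner pays its own bid: B $39,400, C $39,100, G $38,300, A $36,800.

B $39,400, C $39,100, G $38,300, A $36,800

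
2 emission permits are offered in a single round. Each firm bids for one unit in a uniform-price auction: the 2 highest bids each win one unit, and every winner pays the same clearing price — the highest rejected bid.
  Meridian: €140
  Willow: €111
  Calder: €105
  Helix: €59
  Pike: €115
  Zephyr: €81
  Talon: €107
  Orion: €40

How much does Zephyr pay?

Ordering the bids: 140 (Meridian), 115 (Pike), 111 (Willow), 107 (Talon), …
Top 2: Meridian, Pike.
First losing bid is Willow's €111, which sets the uniform price.
Zephyr does not win → pays €0.

Zephyr pays €0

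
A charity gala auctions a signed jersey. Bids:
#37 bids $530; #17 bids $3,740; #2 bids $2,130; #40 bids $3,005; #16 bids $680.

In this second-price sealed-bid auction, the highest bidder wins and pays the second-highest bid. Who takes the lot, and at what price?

#17 pays $3,005

Rule: the highest bidder wins and pays the second-highest bid.
Bids in order: 3,740 (#17) > 3,005 (#40) > 2,130 (#2) > 680 (#16) > 530 (#37)
#17 wins with the highest bid; price is set by the runner-up at $3,005.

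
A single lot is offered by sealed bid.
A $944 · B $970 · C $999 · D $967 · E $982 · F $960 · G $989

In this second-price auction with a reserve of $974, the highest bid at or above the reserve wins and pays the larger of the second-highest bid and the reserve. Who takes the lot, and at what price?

Bids in order: 999 (C) > 989 (G) > 982 (E) > 970 (B) > 967 (D) > 960 (F) > …
Highest eligible bid: C at $999.
max(second-highest $989, reserve $974) = $989; the reserve does not bind.

C pays $989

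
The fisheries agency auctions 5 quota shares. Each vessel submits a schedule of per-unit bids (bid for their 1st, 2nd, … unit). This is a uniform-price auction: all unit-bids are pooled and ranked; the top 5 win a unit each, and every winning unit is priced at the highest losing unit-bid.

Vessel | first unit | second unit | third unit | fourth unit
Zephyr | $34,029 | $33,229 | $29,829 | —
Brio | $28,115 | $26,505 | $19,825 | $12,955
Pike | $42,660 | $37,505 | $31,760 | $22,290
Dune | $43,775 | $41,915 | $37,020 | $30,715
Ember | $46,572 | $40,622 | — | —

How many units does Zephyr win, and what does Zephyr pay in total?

Zephyr: 0 units, pays $0

Pooled unit-bids ranked (top 5): 46,572 (Ember-1), 43,775 (Dune-1), 42,660 (Pike-1), 41,915 (Dune-2), 40,622 (Ember-2)
First bid not allocated: $37,505.
Zephyr wins 0 unit(s) at $37,505 each.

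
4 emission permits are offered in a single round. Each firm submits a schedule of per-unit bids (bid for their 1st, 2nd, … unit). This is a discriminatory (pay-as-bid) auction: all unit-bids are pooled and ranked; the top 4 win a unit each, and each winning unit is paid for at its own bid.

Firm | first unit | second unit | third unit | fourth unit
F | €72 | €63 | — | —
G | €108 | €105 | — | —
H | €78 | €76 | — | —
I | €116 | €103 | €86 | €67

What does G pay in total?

Pooled unit-bids ranked (top 4): 116 (I-1), 108 (G-1), 105 (G-2), 103 (I-2)
Next rejected bid: €86 (not a price — pay-as-bid).
G's winning unit-bids: 108 + 105 = €213.

G pays €213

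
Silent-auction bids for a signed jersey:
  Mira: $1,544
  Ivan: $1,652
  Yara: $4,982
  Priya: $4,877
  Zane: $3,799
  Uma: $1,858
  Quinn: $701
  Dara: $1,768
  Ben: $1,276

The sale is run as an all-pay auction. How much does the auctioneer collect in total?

Bids in order: 4,982 (Yara) > 4,877 (Priya) > 3,799 (Zane) > 1,858 (Uma) > 1,768 (Dara) > 1,652 (Ivan) > …
Yara wins with the top bid; all bids are sunk regardless.
Every bidder forfeits their bid regardless of winning.
Revenue = 1,544 + 1,652 + 4,982 + 4,877 + 3,799 + 1,858 + 701 + 1,768 + 1,276 = $22,457.

Total revenue: $22,457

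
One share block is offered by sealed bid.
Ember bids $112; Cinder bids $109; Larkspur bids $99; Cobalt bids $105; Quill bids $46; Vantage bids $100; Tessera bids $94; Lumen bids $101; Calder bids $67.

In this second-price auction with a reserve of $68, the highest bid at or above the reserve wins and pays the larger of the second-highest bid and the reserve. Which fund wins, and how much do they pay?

Second-price auction with a reserve of $68: the highest bid at or above the reserve wins and pays the larger of the second-highest bid and the reserve.
Bids ranked: 112 (Ember) > 109 (Cinder) > 105 (Cobalt) > 101 (Lumen) > 100 (Vantage) > 99 (Larkspur) > …
Ember has the top bid at or above the reserve ($112).
Second-highest bid $109 exceeds the reserve $68 → payment $109.

Ember pays $109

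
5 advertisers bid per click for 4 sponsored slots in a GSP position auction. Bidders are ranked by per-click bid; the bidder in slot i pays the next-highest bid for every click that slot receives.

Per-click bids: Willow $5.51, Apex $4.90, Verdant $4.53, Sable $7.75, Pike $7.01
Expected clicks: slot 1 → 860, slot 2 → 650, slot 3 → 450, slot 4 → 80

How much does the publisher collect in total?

Total revenue: $12177.50

Sorting advertisers: $7.75 (Sable) > $7.01 (Pike) > $5.51 (Willow) > $4.90 (Apex) > $4.53 (Verdant)
Slot 1: Sable pays $7.01 × 860 = $6028.60
Slot 2: Pike pays $5.51 × 650 = $3581.50
Slot 3: Willow pays $4.90 × 450 = $2205.00
Slot 4: Apex pays $4.53 × 80 = $362.40
Total = $12177.50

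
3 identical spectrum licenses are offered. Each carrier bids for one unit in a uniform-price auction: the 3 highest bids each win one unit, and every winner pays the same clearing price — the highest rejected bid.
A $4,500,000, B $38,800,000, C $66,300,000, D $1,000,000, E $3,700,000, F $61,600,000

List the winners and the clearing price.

Ordering the bids: 66,300,000 (C), 61,600,000 (F), 38,800,000 (B), 4,500,000 (A), 3,700,000 (E), …
The 3 highest are C, F, B.
First losing bid is A's $4,500,000, which sets the uniform price.

C, F, B; each pays $4,500,000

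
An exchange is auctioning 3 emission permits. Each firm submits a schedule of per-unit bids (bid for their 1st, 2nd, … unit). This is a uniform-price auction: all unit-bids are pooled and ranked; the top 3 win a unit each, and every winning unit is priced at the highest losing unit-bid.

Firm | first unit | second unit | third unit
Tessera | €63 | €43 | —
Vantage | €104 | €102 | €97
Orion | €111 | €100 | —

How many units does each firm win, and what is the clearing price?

All unit-bids, highest first — top 3: 111 (Orion-1), 104 (Vantage-1), 102 (Vantage-2)
First bid not allocated: €100.
Allocation: Orion 1, Vantage 2.

Orion 1, Vantage 2; clearing price €100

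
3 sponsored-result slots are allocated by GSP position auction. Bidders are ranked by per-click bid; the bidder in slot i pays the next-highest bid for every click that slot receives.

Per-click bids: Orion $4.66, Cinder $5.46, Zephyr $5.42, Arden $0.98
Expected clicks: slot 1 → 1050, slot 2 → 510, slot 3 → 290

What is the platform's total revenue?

Total revenue: $8351.80

Per-click bids in order: $5.46 (Cinder) > $5.42 (Zephyr) > $4.66 (Orion) > $0.98 (Arden)
Slot 1: Cinder pays $5.42 × 1050 = $5691.00
Slot 2: Zephyr pays $4.66 × 510 = $2376.60
Slot 3: Orion pays $0.98 × 290 = $284.20
Total = $8351.80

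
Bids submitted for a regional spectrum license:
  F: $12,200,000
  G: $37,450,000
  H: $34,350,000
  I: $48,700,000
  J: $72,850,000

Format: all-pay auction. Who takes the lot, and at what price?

Rule: the highest bidder wins the item, but every bidder pays their own bid.
Sorting bids: 72,850,000 (J) > 48,700,000 (I) > 37,450,000 (G) > 34,350,000 (H) > 12,200,000 (F)
J is highest and takes the item; every bidder forfeits their bid.

J pays $72,850,000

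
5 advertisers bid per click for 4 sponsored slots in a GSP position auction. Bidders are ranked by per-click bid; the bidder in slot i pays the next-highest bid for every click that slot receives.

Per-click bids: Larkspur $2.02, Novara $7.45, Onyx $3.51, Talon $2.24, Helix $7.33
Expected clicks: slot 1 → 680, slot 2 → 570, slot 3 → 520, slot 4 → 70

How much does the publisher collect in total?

Total revenue: $8291.30

Per-click bids in order: $7.45 (Novara) > $7.33 (Helix) > $3.51 (Onyx) > $2.24 (Talon) > $2.02 (Larkspur)
Slot 1: Novara pays $7.33 × 680 = $4984.40
Slot 2: Helix pays $3.51 × 570 = $2000.70
Slot 3: Onyx pays $2.24 × 520 = $1164.80
Slot 4: Talon pays $2.02 × 70 = $141.40
Total = $8291.30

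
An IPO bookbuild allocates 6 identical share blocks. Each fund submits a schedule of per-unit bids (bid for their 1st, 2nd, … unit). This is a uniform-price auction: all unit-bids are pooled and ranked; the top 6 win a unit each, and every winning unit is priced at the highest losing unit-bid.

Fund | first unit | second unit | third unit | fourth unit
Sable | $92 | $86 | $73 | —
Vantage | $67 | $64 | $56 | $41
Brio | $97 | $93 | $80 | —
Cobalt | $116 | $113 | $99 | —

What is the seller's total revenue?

Total revenue: $516

All unit-bids, highest first — top 6: 116 (Cobalt-1), 113 (Cobalt-2), 99 (Cobalt-3), 97 (Brio-1), 93 (Brio-2), 92 (Sable-1)
First bid not allocated: $86.
Allocation: Brio 2, Cobalt 3, Sable 1. Every unit priced at $86.
Revenue = 6 × 86 = $516.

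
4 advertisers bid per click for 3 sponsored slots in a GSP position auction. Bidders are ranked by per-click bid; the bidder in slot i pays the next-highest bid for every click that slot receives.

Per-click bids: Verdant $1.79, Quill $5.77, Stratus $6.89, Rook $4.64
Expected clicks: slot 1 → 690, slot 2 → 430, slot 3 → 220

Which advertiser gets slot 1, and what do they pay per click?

Stratus; $5.77 per click

Ranked by bid: $6.89 (Stratus) > $5.77 (Quill) > $4.64 (Rook) > $1.79 (Verdant)
Slot 1 goes to the first-ranked bidder, Stratus, who pays the next bid down: $5.77/click.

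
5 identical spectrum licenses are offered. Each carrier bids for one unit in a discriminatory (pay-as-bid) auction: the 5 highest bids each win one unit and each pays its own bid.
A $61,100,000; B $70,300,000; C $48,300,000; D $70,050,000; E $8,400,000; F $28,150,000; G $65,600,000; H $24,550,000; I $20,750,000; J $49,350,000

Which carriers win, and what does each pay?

Bids ranked high→low: 70,300,000 (B), 70,050,000 (D), 65,600,000 (G), 61,100,000 (A), 49,350,000 (J), 48,300,000 (C), 28,150,000 (F), …
Winners (5 units): B, D, G, A, J.
Each winner pays its own bid: B $70,300,000, D $70,050,000, G $65,600,000, A $61,100,000, J $49,350,000.

B $70,300,000, D $70,050,000, G $65,600,000, A $61,100,000, J $49,350,000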